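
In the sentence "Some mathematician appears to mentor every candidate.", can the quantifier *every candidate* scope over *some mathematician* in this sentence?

The matrix predicate is a raising verb, whose infinitival complement is not a scope island — *every candidate* can QR into the matrix clause.
Since no island is crossed, the inverse ordering is licensed alongside surface scope.

Yes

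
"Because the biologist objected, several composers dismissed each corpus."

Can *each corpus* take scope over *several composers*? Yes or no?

Yes

The adjunct clause does not contain *each corpus*, which is the matrix object.
QR within a single clause is free, so the lower quantifier may take scope over the higher one.
Both orderings are possible: *several composers* > *each corpus* and *each corpus* > *several composers*.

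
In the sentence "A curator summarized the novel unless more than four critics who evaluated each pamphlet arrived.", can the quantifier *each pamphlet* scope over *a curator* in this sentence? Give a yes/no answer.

No

The DP *each pamphlet* is contained in the relative clause *who evaluated each pamphlet*, which is itself inside the adjunct *unless more than four critics who evaluated each pamphlet arrived*.
Two island boundaries intervene — the relative clause and the adjunct. Either alone would block QR.
*each pamphlet* is confined to the island and cannot take scope over *a curator*.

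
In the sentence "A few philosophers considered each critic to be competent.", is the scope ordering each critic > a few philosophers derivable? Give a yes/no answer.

Yes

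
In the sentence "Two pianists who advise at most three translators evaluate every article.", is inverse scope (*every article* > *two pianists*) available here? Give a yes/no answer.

Although the sentence contains a relative clause (*who advise at most three translators*), *every article* is outside it, in the matrix VP.
QR within a single clause is free, so the lower quantifier may take scope over the higher one.

Yes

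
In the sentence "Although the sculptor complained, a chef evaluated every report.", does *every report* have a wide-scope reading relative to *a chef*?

Although there is an adjunct clause, *every report* is in the main clause, not inside the adjunct.
Since no island is crossed, the inverse ordering is licensed alongside surface scope.
The sentence is scopally ambiguous between *a chef* > *every report* and *every report* > *a chef*.

Yes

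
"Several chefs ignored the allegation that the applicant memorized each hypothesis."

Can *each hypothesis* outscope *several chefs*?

No

Structurally, *each hypothesis* is inside the complex NP *the allegation that the applicant memorized each hypothesis*.
A that-clause complement to a noun is an island; QR cannot cross the NP boundary.
Hence only narrow scope for *each hypothesis* (under *several chefs*) survives.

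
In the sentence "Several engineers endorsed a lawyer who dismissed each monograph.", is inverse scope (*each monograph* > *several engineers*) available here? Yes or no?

No

*each monograph* occurs within the relative clause *who dismissed each monograph* modifying *a lawyer*.
Quantifiers inside a relative clause are trapped there; the RC boundary blocks QR.
So *each monograph* cannot raise high enough to outscope *several engineers*; only the surface ordering *several engineers* > *each monograph* is available.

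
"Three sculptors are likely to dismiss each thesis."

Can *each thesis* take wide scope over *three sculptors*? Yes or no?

Yes

Raising constructions are monoclausal for scope purposes; *each thesis* is not separated from *three sculptors* by any island.
Ordinary QR to a clause-peripheral position gives the wide-scope LF for the lower DP.
The sentence is scopally ambiguous between *three sculptors* > *each thesis* and *each thesis* > *three sculptors*.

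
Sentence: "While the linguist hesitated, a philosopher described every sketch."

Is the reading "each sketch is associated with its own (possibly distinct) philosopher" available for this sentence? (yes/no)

The paraphrase describes the scope ordering *every sketch* > *a philosopher*.
Neither queried DP is inside the adjunct, so the adjunct-island constraint does not apply.
Nothing blocks QR of the lower DP to a position above the higher one, so inverse scope is available.
The sentence is scopally ambiguous between *a philosopher* > *every sketch* and *every sketch* > *a philosopher*.

Yes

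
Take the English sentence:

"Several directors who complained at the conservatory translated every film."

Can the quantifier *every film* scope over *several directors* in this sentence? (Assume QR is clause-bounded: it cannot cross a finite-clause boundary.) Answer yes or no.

Yes

The RC *who complained at the conservatory* is an island, but *every film* is not inside it — it is the matrix object, a clausemate of *several directors*.
With no island boundary between them, the object can take inverse scope over the subject via ordinary QR within the clause.
The sentence is scopally ambiguous between *several directors* > *every film* and *every film* > *several directors*.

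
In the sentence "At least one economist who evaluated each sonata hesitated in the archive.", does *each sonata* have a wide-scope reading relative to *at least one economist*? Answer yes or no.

No

*each sonata* is embedded in the relative clause *who evaluated each sonata*.
QR out of a relative clause is ruled out by the relative-clause island constraint.
The inverse ordering *each sonata* > *at least one economist* is therefore underivable.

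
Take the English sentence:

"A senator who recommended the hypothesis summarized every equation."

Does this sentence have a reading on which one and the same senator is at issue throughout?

The paraphrase describes the scope ordering *a senator* > *every equation*.
Nothing needs to raise for *a senator* > *every equation*, so no island constraint is at stake.

Yes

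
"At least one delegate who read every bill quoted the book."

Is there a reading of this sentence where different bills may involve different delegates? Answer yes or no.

No

That reading corresponds to *every bill* > *at least one delegate*.
Structurally, *every bill* is inside the relative clause *who read every bill*.
A relative clause is a scope island — quantifier raising cannot cross its boundary.
So the wide-scope reading for *every bill* is blocked.
(Only the surface reading survives: one fixed delegate with respect to all the relevant bills.)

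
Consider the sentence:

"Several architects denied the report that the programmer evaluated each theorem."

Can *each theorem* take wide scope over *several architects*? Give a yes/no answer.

*each theorem* sits inside the complex NP *the report that the programmer evaluated each theorem*.
Noun-complement clauses are scope islands (the Complex NP Constraint): a quantifier inside one cannot scope into the matrix.
So *each theorem* cannot raise to a position above *several architects*.

No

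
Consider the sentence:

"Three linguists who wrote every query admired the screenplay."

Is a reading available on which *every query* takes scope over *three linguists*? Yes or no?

The target quantifier *every query* is part of the relative clause *who wrote every query*.
Relative clauses are scope islands: a quantifier cannot QR out of a relative clause to take scope in the matrix clause.
The inverse ordering *every query* > *three linguists* is therefore underivable.

No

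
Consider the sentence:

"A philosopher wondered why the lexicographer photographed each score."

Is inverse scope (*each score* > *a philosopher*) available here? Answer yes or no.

No

*each score* sits inside the embedded question *why the lexicographer photographed each score*.
QR across an interrogative CP boundary is ruled out as a wh-island violation.
So *each score* cannot raise high enough to outscope *a philosopher*; only the surface ordering *a philosopher* > *each score* is available.
(Only the surface reading survives: one fixed philosopher with respect to all the relevant scores.)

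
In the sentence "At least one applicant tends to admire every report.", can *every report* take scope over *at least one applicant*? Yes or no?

*every report* is the object of the infinitival complement of a raising predicate; raising infinitives are transparent for QR, so the two DPs are in effect clausemates.
QR within a single clause is free, so the lower quantifier may take scope over the higher one.

Yes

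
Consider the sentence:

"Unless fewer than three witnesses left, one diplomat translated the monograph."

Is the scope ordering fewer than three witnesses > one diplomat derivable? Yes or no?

The DP *fewer than three witnesses* is contained in the adjunct clause *unless fewer than three witnesses left*.
Scope out of an adjunct clause is unavailable: QR respects the adjunct-island constraint.
So *fewer than three witnesses* cannot raise to a position above *one diplomat*.

No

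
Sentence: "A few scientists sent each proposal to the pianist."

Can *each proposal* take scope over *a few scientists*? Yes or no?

*a few scientists* and *each proposal* are co-arguments of the matrix verb, with nothing but a clause-internal boundary between them.
Nothing blocks QR of the lower DP to a position above the higher one, so inverse scope is available.

Yes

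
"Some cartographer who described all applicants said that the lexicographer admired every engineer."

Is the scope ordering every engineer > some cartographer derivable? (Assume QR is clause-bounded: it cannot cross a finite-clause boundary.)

No

*every engineer* occurs within the finite complement clause *that the lexicographer admired every engineer*.
QR is clause-bounded, so the finite complement is a scope island for the embedded quantifier.
So the wide-scope reading for *every engineer* is blocked.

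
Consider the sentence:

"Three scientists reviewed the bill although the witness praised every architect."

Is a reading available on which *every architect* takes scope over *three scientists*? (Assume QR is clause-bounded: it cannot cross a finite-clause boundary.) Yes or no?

No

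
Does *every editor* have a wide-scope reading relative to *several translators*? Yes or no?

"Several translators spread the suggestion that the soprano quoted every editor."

No

Structurally, *every editor* is inside the complex NP *the suggestion that the soprano quoted every editor*.
A that-clause complement to a noun is an island; QR cannot cross the NP boundary.
*every editor* is confined to the island and cannot take scope over *several translators*.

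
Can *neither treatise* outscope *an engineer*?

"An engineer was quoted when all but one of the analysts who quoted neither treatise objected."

Structurally, *neither treatise* is inside the relative clause *who quoted neither treatise*, which is itself inside the adjunct *when all but one of the analysts who quoted neither treatise objected*.
The quantifier would have to escape first the RC and then the adjunct — two independent island violations.
There is no licit LF on which *neither treatise* c-commands *an engineer*.
(Only the surface reading survives: one fixed engineer with respect to all the relevant treatises.)

No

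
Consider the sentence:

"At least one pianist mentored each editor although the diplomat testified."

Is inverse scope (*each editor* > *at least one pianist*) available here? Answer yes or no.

Although there is an adjunct clause, *each editor* is in the main clause, not inside the adjunct.
QR within a single clause is free, so the lower quantifier may take scope over the higher one.
So *each editor* > *at least one pianist* is among the available readings.

Yes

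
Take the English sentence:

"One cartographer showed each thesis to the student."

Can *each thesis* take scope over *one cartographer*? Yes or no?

Both DPs are arguments of the same predicate; there is no clause or island boundary between them.
Nothing blocks QR of the lower DP to a position above the higher one, so inverse scope is available.
Both orderings are possible: *one cartographer* > *each thesis* and *each thesis* > *one cartographer*.

Yes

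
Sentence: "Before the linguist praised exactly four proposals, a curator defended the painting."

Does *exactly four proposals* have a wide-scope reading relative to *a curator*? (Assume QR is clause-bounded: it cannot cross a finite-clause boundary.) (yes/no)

No

The target quantifier *exactly four proposals* is part of the adjunct clause *before the linguist praised exactly four proposals*.
Adjuncts are opaque for quantifier raising; a quantifier in an adjunct stays inside it.
So *exactly four proposals* cannot raise to a position above *a curator*.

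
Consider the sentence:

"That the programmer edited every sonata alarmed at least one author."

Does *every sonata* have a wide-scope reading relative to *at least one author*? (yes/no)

*every sonata* sits inside the sentential subject *that the programmer edited every sonata*.
The subject-island constraint blocks QR out of a clausal subject.
The ordering *every sonata* > *at least one author* is therefore underivable.

No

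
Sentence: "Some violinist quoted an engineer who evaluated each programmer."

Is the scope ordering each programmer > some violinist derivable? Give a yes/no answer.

No

*each programmer* is embedded in the relative clause *who evaluated each programmer* modifying *an engineer*.
The relative clause forms an island for QR, so the quantifier is confined to the head noun's restrictor.
*each programmer* > *some violinist* would require crossing that boundary, which is illicit.
(Only the surface reading survives: one fixed violinist with respect to all the relevant programmers.)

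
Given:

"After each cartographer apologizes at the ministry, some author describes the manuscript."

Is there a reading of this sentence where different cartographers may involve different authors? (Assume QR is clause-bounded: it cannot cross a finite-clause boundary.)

No

That reading corresponds to *each cartographer* > *some author*.
Structurally, *each cartographer* is inside the adjunct clause *after each cartographer apologizes at the ministry*.
Since the clause is an adjunct (not a complement), the Adjunct Condition blocks QR across its edge.
So *each cartographer* cannot raise to a position above *some author*.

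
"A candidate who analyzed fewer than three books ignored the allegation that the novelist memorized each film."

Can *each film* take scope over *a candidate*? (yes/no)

No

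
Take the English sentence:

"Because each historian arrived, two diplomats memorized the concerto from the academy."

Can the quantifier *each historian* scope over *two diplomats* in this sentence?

*each historian* is embedded in the adjunct clause *because each historian arrived*.
Since the clause is an adjunct (not a complement), the Adjunct Condition blocks QR across its edge.
There is no licit LF on which *each historian* c-commands *two diplomats*.

No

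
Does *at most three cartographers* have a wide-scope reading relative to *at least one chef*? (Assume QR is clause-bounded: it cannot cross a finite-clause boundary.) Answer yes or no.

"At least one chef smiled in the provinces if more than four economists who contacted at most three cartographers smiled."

*at most three cartographers* sits inside the relative clause *who contacted at most three cartographers*, which is itself inside the adjunct *if more than four economists who contacted at most three cartographers smiled*.
Even if one barrier were somehow void, the other would still block QR.
*at most three cartographers* > *at least one chef* would require crossing that boundary, which is illicit.

No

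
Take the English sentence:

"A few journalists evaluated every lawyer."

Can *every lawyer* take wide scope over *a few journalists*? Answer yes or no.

Both DPs are arguments of the same predicate; there is no clause or island boundary between them.
QR within a single clause is free, so the lower quantifier may take scope over the higher one.

Yes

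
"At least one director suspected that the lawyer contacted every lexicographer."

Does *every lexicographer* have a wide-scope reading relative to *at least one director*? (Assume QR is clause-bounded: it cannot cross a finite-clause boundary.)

*every lexicographer* is embedded in the finite complement clause *that the lawyer contacted every lexicographer*.
Finite CP is the ceiling for QR here, by assumption.
The inverse ordering *every lexicographer* > *at least one director* is therefore underivable.

No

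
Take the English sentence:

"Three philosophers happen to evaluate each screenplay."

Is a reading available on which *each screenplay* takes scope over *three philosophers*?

Infinitival complements of raising predicates do not block QR; *each screenplay* and *three philosophers* are effectively clausemates.
Ordinary QR to a clause-peripheral position gives the wide-scope LF for the lower DP.

Yes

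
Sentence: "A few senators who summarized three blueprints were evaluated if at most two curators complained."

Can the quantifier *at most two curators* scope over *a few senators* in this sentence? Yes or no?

No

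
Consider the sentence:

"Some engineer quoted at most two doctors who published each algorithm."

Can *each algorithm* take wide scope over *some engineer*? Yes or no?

No

*each algorithm* is embedded in the relative clause *who published each algorithm* modifying *at most two doctors*.
Quantifiers inside a relative clause are trapped there; the RC boundary blocks QR.
*each algorithm* is confined to the island and cannot take scope over *some engineer*.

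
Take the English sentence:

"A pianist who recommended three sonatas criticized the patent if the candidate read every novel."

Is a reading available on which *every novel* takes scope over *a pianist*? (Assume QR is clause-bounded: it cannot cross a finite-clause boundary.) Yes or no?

No

The DP *every novel* is contained in the adjunct clause *if the candidate read every novel*.
Adjuncts are opaque for quantifier raising; a quantifier in an adjunct stays inside it.
Hence only narrow scope for *every novel* (under *a pianist*) survives.
(Only the surface reading survives: one fixed pianist with respect to all the relevant novels.)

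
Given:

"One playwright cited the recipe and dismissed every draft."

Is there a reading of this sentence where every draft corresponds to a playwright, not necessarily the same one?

No

This is the *every draft* > *one playwright* reading.
*every draft* is embedded in one conjunct of the coordinate structure (*dismissed every draft*).
Coordinate structures are islands for non-across-the-board movement, QR included.
There is no licit LF on which *every draft* c-commands *one playwright*.
(Only the surface reading survives: one fixed playwright with respect to all the relevant drafts.)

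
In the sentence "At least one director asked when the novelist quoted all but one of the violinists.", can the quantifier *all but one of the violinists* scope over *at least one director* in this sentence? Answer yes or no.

No

Structurally, *all but one of the violinists* is inside the embedded question *when the novelist quoted all but one of the violinists*.
The wh-island constraint blocks QR out of an embedded interrogative.
The inverse ordering *all but one of the violinists* > *at least one director* is therefore underivable.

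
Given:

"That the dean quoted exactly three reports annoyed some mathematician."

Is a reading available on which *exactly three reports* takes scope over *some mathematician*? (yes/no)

*exactly three reports* is embedded in the sentential subject *that the dean quoted exactly three reports*.
The subject-island constraint blocks QR out of a clausal subject.
The ordering *exactly three reports* > *some mathematician* is therefore underivable.

No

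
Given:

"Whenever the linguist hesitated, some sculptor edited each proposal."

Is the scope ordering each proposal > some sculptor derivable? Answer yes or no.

Yes

The adjunct island is irrelevant here — *each proposal* and *some sculptor* are both in the matrix clause.
No island intervenes, so both surface and inverse scope are derivable.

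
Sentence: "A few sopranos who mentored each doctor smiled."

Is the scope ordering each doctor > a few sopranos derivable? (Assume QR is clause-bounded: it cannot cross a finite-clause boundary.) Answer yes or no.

*each doctor* occurs within the relative clause *who mentored each doctor*.
Quantifiers inside a relative clause are trapped there; the RC boundary blocks QR.
Hence only narrow scope for *each doctor* (under *a few sopranos*) survives.

No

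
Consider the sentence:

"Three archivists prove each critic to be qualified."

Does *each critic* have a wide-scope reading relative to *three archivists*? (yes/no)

Yes

The ECM infinitive is scope-transparent — *each critic* is free to raise above *three archivists*.
QR within a single clause is free, so the lower quantifier may take scope over the higher one.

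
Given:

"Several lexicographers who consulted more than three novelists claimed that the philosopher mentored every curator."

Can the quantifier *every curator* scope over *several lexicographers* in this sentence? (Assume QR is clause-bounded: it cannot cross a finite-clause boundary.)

No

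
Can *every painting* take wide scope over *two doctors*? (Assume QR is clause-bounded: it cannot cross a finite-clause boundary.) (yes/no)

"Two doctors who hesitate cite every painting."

Yes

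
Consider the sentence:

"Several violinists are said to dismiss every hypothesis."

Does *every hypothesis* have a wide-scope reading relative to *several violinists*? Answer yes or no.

Yes

*every hypothesis* is the object of the infinitival complement of a raising predicate; raising infinitives are transparent for QR, so the two DPs are in effect clausemates.
Ordinary QR to a clause-peripheral position gives the wide-scope LF for the lower DP.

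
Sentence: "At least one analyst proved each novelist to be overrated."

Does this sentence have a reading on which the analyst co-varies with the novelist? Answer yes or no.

This is the *each novelist* > *at least one analyst* reading.
*each novelist* is the subject of an ECM infinitive — the infinitival complement of an ECM verb is not a scope island, so *each novelist* can raise into the matrix clause.
Clause-internal QR can adjoin the lower DP above the subject, yielding the inverse reading.
Both orderings are possible: *at least one analyst* > *each novelist* and *each novelist* > *at least one analyst*.

Yes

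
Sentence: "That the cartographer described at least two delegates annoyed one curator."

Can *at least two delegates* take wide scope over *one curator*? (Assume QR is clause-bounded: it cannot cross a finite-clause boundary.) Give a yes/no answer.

No

*at least two delegates* sits inside the sentential subject *that the cartographer described at least two delegates*.
The subject-island constraint blocks QR out of a clausal subject.
So *at least two delegates* cannot raise to a position above *one curator*.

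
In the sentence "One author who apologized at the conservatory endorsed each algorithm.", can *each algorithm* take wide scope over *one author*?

Yes

*each algorithm* sits in the matrix clause, not in the relative clause on *one author*.
With no island boundary between them, the object can take inverse scope over the subject via ordinary QR within the clause.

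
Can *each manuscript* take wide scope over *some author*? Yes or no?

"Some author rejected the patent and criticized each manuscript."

Structurally, *each manuscript* is inside one conjunct of the coordinate structure (*criticized each manuscript*).
A quantifier cannot raise out of one conjunct of a coordination across the whole coordinate structure — the CSC applies to QR.
Hence only narrow scope for *each manuscript* (under *some author*) survives.

No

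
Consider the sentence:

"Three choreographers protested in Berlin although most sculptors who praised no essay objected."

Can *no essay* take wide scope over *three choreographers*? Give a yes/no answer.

No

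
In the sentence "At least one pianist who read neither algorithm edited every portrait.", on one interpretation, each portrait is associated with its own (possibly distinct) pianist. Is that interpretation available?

The paraphrase describes the scope ordering *every portrait* > *at least one pianist*.
The RC *who read neither algorithm* is an island, but *every portrait* is not inside it — it is the matrix object, a clausemate of *at least one pianist*.
Clause-internal QR can adjoin the lower DP above the subject, yielding the inverse reading.

Yes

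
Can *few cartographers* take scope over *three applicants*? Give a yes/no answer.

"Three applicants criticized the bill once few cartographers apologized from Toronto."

*few cartographers* is embedded in the adjunct clause *once few cartographers apologized from Toronto*.
Adjunct clauses are scope islands: a quantifier inside an adjunct cannot raise into the matrix clause.
So *few cartographers* cannot raise to a position above *three applicants*.

No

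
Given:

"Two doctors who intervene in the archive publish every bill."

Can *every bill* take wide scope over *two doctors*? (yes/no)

Yes

The relative clause *who intervene in the archive* modifies *two doctors*, but *every bill* is not inside that relative clause — it is an argument of the matrix verb.
Ordinary QR to a clause-peripheral position gives the wide-scope LF for the lower DP.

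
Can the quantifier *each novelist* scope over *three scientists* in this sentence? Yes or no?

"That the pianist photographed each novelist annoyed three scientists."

No

*each novelist* occurs within the sentential subject *that the pianist photographed each novelist*.
Sentential subjects are islands: a quantifier inside the subject clause cannot raise over the matrix predicate.
There is no licit LF on which *each novelist* c-commands *three scientists*.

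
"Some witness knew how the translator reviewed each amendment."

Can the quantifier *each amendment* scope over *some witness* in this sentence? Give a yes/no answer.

The target quantifier *each amendment* is part of the embedded question *how the translator reviewed each amendment*.
An indirect question is a wh-island; the filled [Spec,CP] blocks QR across the CP edge.
So *each amendment* cannot raise high enough to outscope *some witness*; only the surface ordering *some witness* > *each amendment* is available.

No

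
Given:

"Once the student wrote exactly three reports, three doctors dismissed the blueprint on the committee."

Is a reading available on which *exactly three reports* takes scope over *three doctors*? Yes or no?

No

*exactly three reports* sits inside the adjunct clause *once the student wrote exactly three reports*.
The adjunct-island constraint bars QR out of an adverbial clause.
There is no licit LF on which *exactly three reports* c-commands *three doctors*.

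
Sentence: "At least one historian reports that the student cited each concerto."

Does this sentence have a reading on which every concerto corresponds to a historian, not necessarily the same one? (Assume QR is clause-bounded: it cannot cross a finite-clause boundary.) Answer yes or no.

No

The described interpretation is the *each concerto* > *at least one historian* scoping.
*each concerto* sits inside the finite complement clause *that the student cited each concerto*.
Given the clause-boundedness assumption, QR cannot cross the finite CP into the matrix.
So *each concerto* cannot raise to a position above *at least one historian*.
(Only the surface reading survives: one fixed historian with respect to all the relevant concertos.)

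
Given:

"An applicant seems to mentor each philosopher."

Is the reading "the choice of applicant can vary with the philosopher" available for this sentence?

This is the *each philosopher* > *an applicant* reading.
The matrix predicate is a raising verb, whose infinitival complement is not a scope island — *each philosopher* can QR into the matrix clause.
Nothing blocks QR of the lower DP to a position above the higher one, so inverse scope is available.
So *each philosopher* > *an applicant* is among the available readings.

Yes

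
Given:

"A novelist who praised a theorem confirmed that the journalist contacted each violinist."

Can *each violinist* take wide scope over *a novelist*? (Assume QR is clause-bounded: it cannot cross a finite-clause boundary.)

The target quantifier *each violinist* is part of the finite complement clause *that the journalist contacted each violinist*.
Under clause-bounded QR, a quantifier in an embedded finite clause cannot raise into the matrix clause.
So *each violinist* cannot raise to a position above *a novelist*.
(Only the surface reading survives: one fixed novelist with respect to all the relevant violinists.)

No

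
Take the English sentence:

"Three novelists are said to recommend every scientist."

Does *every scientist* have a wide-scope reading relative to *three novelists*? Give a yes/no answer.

Yes

The matrix predicate is a raising verb, whose infinitival complement is not a scope island — *every scientist* can QR into the matrix clause.
Nothing blocks QR of the lower DP to a position above the higher one, so inverse scope is available.
The sentence is scopally ambiguous between *three novelists* > *every scientist* and *every scientist* > *three novelists*.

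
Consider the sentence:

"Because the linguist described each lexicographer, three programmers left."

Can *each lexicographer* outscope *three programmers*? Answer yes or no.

Structurally, *each lexicographer* is inside the adjunct clause *because the linguist described each lexicographer*.
Since the clause is an adjunct (not a complement), the Adjunct Condition blocks QR across its edge.
The ordering *each lexicographer* > *three programmers* is therefore underivable.

No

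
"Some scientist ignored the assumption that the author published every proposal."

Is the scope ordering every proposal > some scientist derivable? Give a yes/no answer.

No

*every proposal* is embedded in the complex NP *the assumption that the author published every proposal*.
The Complex NP Constraint bars QR out of the complement clause of a noun.
Hence only narrow scope for *every proposal* (under *some scientist*) survives.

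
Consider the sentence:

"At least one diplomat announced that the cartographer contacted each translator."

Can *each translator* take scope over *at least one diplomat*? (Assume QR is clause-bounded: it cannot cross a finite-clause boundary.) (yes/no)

No

Structurally, *each translator* is inside the finite complement clause *that the cartographer contacted each translator*.
With QR restricted to its own tensed clause, the embedded quantifier cannot reach a matrix scope position.
There is no licit LF on which *each translator* c-commands *at least one diplomat*.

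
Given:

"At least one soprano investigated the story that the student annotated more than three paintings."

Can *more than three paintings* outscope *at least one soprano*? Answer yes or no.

The DP *more than three paintings* is contained in the complex NP *the story that the student annotated more than three paintings*.
The complex NP is opaque for QR — the quantifier is frozen inside the noun's complement.
So *more than three paintings* cannot raise to a position above *at least one soprano*.
(Only the surface reading survives: one fixed soprano with respect to all the relevant paintings.)

No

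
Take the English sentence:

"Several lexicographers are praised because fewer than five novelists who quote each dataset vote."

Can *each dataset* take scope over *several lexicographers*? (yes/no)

No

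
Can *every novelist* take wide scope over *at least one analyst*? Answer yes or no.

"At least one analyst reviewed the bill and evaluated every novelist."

No

The DP *every novelist* is contained in one conjunct of the coordinate structure (*evaluated every novelist*).
A quantifier cannot raise out of one conjunct of a coordination across the whole coordinate structure — the CSC applies to QR.
There is no licit LF on which *every novelist* c-commands *at least one analyst*.
(Only the surface reading survives: one fixed analyst with respect to all the relevant novelists.)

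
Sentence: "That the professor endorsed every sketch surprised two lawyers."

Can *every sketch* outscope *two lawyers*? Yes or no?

No

The DP *every sketch* is contained in the sentential subject *that the professor endorsed every sketch*.
Subjects — clausal subjects included — are islands for extraction, and QR is no exception.
So *every sketch* cannot raise to a position above *two lawyers*.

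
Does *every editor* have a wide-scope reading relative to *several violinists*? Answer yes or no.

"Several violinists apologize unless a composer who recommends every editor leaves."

*every editor* sits inside the relative clause *who recommends every editor*, which is itself inside the adjunct *unless a composer who recommends every editor leaves*.
Nested islands: the RC island is itself inside an adjunct island, so wide scope is doubly excluded.
So the wide-scope reading for *every editor* is blocked.

No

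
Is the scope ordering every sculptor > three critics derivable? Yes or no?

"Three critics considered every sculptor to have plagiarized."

*every sculptor* is an ECM subject; ECM complements are not islands, and the embedded quantifier may take matrix scope.
With no island boundary between them, the object can take inverse scope over the subject via ordinary QR within the clause.

Yes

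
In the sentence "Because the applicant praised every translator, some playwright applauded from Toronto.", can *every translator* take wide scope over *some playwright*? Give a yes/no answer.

No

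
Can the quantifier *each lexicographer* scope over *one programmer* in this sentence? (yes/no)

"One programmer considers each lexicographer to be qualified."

ECM infinitives lack a CP barrier, so *each lexicographer* can QR over the matrix subject *one programmer*.
Since no island is crossed, the inverse ordering is licensed alongside surface scope.
The sentence is scopally ambiguous between *one programmer* > *each lexicographer* and *each lexicographer* > *one programmer*.

Yes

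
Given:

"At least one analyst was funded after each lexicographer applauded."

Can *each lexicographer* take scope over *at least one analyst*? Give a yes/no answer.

No

*each lexicographer* occurs within the adjunct clause *after each lexicographer applauded*.
The adjunct-island constraint bars QR out of an adverbial clause.
So *each lexicographer* cannot raise high enough to outscope *at least one analyst*; only the surface ordering *at least one analyst* > *each lexicographer* is available.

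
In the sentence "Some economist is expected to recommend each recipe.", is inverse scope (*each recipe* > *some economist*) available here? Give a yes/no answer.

Yes

*each recipe* is inside a raising infinitive, which is transparent to QR (no CP barrier), so it behaves as a matrix argument.
Ordinary QR to a clause-peripheral position gives the wide-scope LF for the lower DP.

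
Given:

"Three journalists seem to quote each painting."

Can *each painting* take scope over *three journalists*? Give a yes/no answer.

Raising constructions are monoclausal for scope purposes; *each painting* is not separated from *three journalists* by any island.
Clause-internal QR can adjoin the lower DP above the subject, yielding the inverse reading.
Both orderings are possible: *three journalists* > *each painting* and *each painting* > *three journalists*.

Yes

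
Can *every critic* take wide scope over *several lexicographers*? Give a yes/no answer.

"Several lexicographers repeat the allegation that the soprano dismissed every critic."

The DP *every critic* is contained in the complex NP *the allegation that the soprano dismissed every critic*.
The Complex NP Constraint bars QR out of the complement clause of a noun.
Hence only narrow scope for *every critic* (under *several lexicographers*) survives.

No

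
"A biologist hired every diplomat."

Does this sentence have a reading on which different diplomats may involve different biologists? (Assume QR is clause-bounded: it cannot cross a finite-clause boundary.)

This is the *every diplomat* > *a biologist* reading.
*every diplomat* is the matrix object and *a biologist* the matrix subject; the two are clausemates.
QR within a single clause is free, so the lower quantifier may take scope over the higher one.
So *every diplomat* > *a biologist* is among the available readings.

Yes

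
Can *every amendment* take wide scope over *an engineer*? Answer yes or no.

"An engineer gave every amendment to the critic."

Yes

Both DPs are arguments of the same predicate; there is no clause or island boundary between them.
No island intervenes, so both surface and inverse scope are derivable.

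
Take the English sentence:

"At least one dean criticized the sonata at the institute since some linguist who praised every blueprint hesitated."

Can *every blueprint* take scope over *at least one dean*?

No

The DP *every blueprint* is contained in the relative clause *who praised every blueprint*, which is itself inside the adjunct *since some linguist who praised every blueprint hesitated*.
Both the relative clause and the enclosing adjunct are scope islands; QR cannot cross either.
So the wide-scope reading for *every blueprint* is blocked.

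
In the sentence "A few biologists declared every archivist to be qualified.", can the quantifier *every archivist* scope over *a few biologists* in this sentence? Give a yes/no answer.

Yes

*every archivist* is an ECM subject; ECM complements are not islands, and the embedded quantifier may take matrix scope.
Clause-internal QR can adjoin the lower DP above the subject, yielding the inverse reading.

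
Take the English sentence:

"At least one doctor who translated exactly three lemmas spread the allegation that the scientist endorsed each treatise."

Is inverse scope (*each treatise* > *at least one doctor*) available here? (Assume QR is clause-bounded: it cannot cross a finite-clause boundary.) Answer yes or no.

No

The DP *each treatise* is contained in the complex NP *the allegation that the scientist endorsed each treatise*.
Noun-complement clauses are scope islands (the Complex NP Constraint): a quantifier inside one cannot scope into the matrix.
The inverse ordering *each treatise* > *at least one doctor* is therefore underivable.
(Only the surface reading survives: one fixed doctor with respect to all the relevant treatises.)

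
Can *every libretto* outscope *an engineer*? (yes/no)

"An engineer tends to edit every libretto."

Yes

Infinitival complements of raising predicates do not block QR; *every libretto* and *an engineer* are effectively clausemates.
Since no island is crossed, the inverse ordering is licensed alongside surface scope.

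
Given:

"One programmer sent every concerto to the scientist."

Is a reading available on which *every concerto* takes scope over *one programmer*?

Yes

*one programmer* and *every concerto* are co-arguments of the matrix verb, with nothing but a clause-internal boundary between them.
Since no island is crossed, the inverse ordering is licensed alongside surface scope.
So *every concerto* > *one programmer* is among the available readings.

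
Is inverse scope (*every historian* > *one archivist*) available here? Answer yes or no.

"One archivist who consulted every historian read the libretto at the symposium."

Structurally, *every historian* is inside the relative clause *who consulted every historian*.
Relative clauses block scope extraction: QR cannot target a position outside the modified NP.
So the wide-scope reading for *every historian* is blocked.

No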